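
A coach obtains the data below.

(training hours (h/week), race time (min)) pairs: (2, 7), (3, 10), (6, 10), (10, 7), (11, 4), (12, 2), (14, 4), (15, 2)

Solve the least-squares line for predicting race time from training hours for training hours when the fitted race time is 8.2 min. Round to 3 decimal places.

n = 8, Σx = 73, Σy = 46, Σxy = 328, Σx² = 835
Sxx = Σx² − (Σx)²/n = 835 − 666.125 = 168.875
Sxy = Σxy − (Σx)(Σy)/n = 328 − 419.75 = -91.75
b = Sxy/Sxx = -91.75/168.875 = -0.543301
a = ȳ − b·x̄ = 5.75 − (-0.543301)·9.125 = 10.707624
Set a + b·x = 8.2: x = (8.2 − 10.707624) / (-0.543301) = 4.615531

4.616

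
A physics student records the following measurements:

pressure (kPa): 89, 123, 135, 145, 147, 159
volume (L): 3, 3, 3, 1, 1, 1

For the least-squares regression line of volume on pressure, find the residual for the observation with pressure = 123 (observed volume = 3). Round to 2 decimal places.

n = 6, Σx = 798, Σy = 12, Σxy = 1492, Σx² = 109190
Sxx = Σx² − (Σx)²/n = 109190 − 106134 = 3056
Sxy = Σxy − (Σx)(Σy)/n = 1492 − 1596 = -104
b = Sxy/Sxx = -104/3056 = -0.034031
a = ȳ − b·x̄ = 2 − (-0.034031)·133 = 6.526178
ŷ(123) = 6.526178 + (-0.034031)·123 = 2.340314
residual = y − ŷ = 3 − 2.340314 = 0.659686

0.66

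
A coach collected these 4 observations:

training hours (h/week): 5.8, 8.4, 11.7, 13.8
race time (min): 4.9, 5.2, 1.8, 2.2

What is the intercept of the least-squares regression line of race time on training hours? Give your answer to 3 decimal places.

n = 4, Σx = 39.7, Σy = 14.1, Σxy = 123.52, Σx² = 431.53
Sxx = Σx² − (Σx)²/n = 431.53 − 394.0225 = 37.5075
Sxy = Σxy − (Σx)(Σy)/n = 123.52 − 139.9425 = -16.4225
b = Sxy/Sxx = -16.4225/37.5075 = -0.437846
a = ȳ − b·x̄ = 3.525 − (-0.437846)·9.925 = 7.870619

7.871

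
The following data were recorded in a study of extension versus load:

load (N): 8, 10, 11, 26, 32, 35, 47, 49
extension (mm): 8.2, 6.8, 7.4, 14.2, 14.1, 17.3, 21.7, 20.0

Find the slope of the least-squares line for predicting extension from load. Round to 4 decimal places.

n = 8, Σx = 218, Σy = 109.7, Σxy = 3640.8, Σx² = 7820
Sxx = Σx² − (Σx)²/n = 7820 − 5940.5 = 1879.5
Sxy = Σxy − (Σx)(Σy)/n = 3640.8 − 2989.325 = 651.475
b = Sxy/Sxx = 651.475/1879.5 = 0.346621

0.3466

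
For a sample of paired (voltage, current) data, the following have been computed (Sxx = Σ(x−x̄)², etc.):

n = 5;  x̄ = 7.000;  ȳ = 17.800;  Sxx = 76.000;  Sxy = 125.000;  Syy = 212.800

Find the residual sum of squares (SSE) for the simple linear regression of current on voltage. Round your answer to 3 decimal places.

7.208

b = Sxy/Sxx = 125/76 = 1.644737
SSE = Syy − b·Sxy = 212.8 − 1.644737·125 = 7.207895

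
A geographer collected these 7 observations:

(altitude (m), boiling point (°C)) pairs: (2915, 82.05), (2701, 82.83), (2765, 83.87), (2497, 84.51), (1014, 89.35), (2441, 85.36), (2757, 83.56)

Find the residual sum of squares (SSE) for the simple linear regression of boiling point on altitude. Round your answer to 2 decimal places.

n = 7, Σx = 17090, Σy = 591.53, Σxy = 1435161.18, Σx² = 44260586, Σy² = 50021.1541
Sxx = Σx² − (Σx)²/n = 44260586 − 41724014.285714 = 2536571.714286
Sxy = Σxy − (Σx)(Σy)/n = 1435161.18 − 1444178.242857 = -9017.062857
Syy = Σy² − (Σy)²/n = 50021.1541 − 49986.820129 = 34.333971
b = Sxy/Sxx = -9017.062857/2536571.714286 = -0.003555
SSE = Syy − b·Sxy = 34.333971 − (-0.003555)·(-9017.062857) = 2.279911

2.28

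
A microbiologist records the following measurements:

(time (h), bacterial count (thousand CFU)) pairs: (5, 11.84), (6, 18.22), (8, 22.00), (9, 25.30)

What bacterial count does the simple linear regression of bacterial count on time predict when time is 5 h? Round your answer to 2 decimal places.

13.20

n = 4, Σx = 28, Σy = 77.36, Σxy = 572.22, Σx² = 206
Sxx = Σx² − (Σx)²/n = 206 − 196 = 10
Sxy = Σxy − (Σx)(Σy)/n = 572.22 − 541.52 = 30.7
b = Sxy/Sxx = 30.7/10 = 3.07
a = ȳ − b·x̄ = 19.34 − 3.07·7 = -2.15
ŷ(5) = a + b·5 = -2.15 + 3.07·5 = 13.2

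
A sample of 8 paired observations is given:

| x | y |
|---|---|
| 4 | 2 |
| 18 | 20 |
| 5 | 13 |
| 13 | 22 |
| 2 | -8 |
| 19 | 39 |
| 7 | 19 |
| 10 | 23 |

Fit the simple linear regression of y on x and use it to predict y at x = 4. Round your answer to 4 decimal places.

5.4600

n = 8, Σx = 78, Σy = 130, Σxy = 1807, Σx² = 1048
Sxx = Σx² − (Σx)²/n = 1048 − 760.5 = 287.5
Sxy = Σxy − (Σx)(Σy)/n = 1807 − 1267.5 = 539.5
b = Sxy/Sxx = 539.5/287.5 = 1.876522
a = ȳ − b·x̄ = 16.25 − 1.876522·9.75 = -2.046087
ŷ(4) = a + b·4 = -2.046087 + 1.876522·4 = 5.46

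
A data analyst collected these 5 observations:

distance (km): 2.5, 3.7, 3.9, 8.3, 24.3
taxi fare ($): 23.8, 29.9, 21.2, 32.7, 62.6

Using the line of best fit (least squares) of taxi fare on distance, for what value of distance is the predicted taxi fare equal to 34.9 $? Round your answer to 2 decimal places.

9.02

n = 5, Σx = 42.7, Σy = 170.2, Σxy = 2045.4, Σx² = 694.53
Sxx = Σx² − (Σx)²/n = 694.53 − 364.658 = 329.872
Sxy = Σxy − (Σx)(Σy)/n = 2045.4 − 1453.508 = 591.892
b = Sxy/Sxx = 591.892/329.872 = 1.794308
a = ȳ − b·x̄ = 34.04 − 1.794308·8.54 = 18.716609
Set a + b·x = 34.9: x = (34.9 − 18.716609) / 1.794308 = 9.019293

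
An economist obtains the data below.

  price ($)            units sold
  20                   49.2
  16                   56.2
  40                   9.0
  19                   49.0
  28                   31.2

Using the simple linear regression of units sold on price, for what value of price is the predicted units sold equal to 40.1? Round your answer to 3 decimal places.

24.001

n = 5, Σx = 123, Σy = 194.6, Σxy = 4047.8, Σx² = 3401
Sxx = Σx² − (Σx)²/n = 3401 − 3025.8 = 375.2
Sxy = Σxy − (Σx)(Σy)/n = 4047.8 − 4787.16 = -739.36
b = Sxy/Sxx = -739.36/375.2 = -1.970576
a = ȳ − b·x̄ = 38.92 − (-1.970576)·24.6 = 87.396162
Set a + b·x = 40.1: x = (40.1 − 87.396162) / (-1.970576) = 24.001190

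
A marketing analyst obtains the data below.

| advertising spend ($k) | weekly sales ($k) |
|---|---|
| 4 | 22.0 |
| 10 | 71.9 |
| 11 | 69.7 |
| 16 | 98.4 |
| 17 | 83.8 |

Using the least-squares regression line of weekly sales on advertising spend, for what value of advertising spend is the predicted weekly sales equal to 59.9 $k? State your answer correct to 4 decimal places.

n = 5, Σx = 58, Σy = 345.8, Σxy = 4572.7, Σx² = 782
Sxx = Σx² − (Σx)²/n = 782 − 672.8 = 109.2
Sxy = Σxy − (Σx)(Σy)/n = 4572.7 − 4011.28 = 561.42
b = Sxy/Sxx = 561.42/109.2 = 5.141209
a = ȳ − b·x̄ = 69.16 − 5.141209·11.6 = 9.521978
Set a + b·x = 59.9: x = (59.9 − 9.521978) / 5.141209 = 9.798867

9.7989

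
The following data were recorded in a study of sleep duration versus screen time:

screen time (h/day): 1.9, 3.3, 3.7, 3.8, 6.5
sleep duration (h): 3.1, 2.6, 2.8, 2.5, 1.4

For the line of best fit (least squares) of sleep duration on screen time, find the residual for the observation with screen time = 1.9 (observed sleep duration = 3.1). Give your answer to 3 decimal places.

-0.108

n = 5, Σx = 19.2, Σy = 12.4, Σxy = 43.43, Σx² = 84.88
Sxx = Σx² − (Σx)²/n = 84.88 − 73.728 = 11.152
Sxy = Σxy − (Σx)(Σy)/n = 43.43 − 47.616 = -4.186
b = Sxy/Sxx = -4.186/11.152 = -0.375359
a = ȳ − b·x̄ = 2.48 − (-0.375359)·3.84 = 3.921377
ŷ(1.9) = 3.921377 + (-0.375359)·1.9 = 3.208196
residual = y − ŷ = 3.1 − 3.208196 = -0.108196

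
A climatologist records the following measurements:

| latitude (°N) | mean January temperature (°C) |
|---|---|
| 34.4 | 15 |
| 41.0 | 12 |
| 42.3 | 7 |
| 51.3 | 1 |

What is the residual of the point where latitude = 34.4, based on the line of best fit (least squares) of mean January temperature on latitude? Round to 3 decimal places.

-0.424

n = 4, Σx = 169, Σy = 35, Σxy = 1355.4, Σx² = 7285.34
Sxx = Σx² − (Σx)²/n = 7285.34 − 7140.25 = 145.09
Sxy = Σxy − (Σx)(Σy)/n = 1355.4 − 1478.75 = -123.35
b = Sxy/Sxx = -123.35/145.09 = -0.850162
a = ȳ − b·x̄ = 8.75 − (-0.850162)·42.25 = 44.669343
ŷ(34.4) = 44.669343 + (-0.850162)·34.4 = 15.423771
residual = y − ŷ = 15 − 15.423771 = -0.423771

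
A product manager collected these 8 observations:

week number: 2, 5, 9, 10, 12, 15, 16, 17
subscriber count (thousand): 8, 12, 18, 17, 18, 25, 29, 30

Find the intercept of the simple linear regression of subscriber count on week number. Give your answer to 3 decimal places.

n = 8, Σx = 86, Σy = 157, Σxy = 1973, Σx² = 1124
Sxx = Σx² − (Σx)²/n = 1124 − 924.5 = 199.5
Sxy = Σxy − (Σx)(Σy)/n = 1973 − 1687.75 = 285.25
b = Sxy/Sxx = 285.25/199.5 = 1.429825
a = ȳ − b·x̄ = 19.625 − 1.429825·10.75 = 4.254386

4.254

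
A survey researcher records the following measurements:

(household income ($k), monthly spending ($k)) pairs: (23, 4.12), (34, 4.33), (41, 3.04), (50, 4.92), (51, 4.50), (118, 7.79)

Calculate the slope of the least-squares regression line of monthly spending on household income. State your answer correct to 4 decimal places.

n = 6, Σx = 317, Σy = 28.7, Σxy = 1761.34, Σx² = 22391
Sxx = Σx² − (Σx)²/n = 22391 − 16748.166667 = 5642.833333
Sxy = Σxy − (Σx)(Σy)/n = 1761.34 − 1516.316667 = 245.023333
b = Sxy/Sxx = 245.023333/5642.833333 = 0.043422

0.0434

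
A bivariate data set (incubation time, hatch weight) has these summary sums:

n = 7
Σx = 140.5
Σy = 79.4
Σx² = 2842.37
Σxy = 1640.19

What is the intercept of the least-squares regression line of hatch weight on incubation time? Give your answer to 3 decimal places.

-30.463

Sxx = Σx² − (Σx)²/n = 2842.37 − 2820.035714 = 22.334286
Sxy = Σxy − (Σx)(Σy)/n = 1640.19 − 1593.671429 = 46.518571
b = Sxy/Sxx = 46.518571/22.334286 = 2.082832
a = ȳ − b·x̄ = 11.342857 − 2.082832·20.071429 = -30.462562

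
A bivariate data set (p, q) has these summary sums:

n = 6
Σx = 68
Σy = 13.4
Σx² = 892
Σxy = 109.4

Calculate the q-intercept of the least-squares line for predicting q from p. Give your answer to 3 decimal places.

Sxx = Σx² − (Σx)²/n = 892 − 770.666667 = 121.333333
Sxy = Σxy − (Σx)(Σy)/n = 109.4 − 151.866667 = -42.466667
b = Sxy/Sxx = -42.466667/121.333333 = -0.35
a = ȳ − b·x̄ = 2.233333 − (-0.35)·11.333333 = 6.2

6.200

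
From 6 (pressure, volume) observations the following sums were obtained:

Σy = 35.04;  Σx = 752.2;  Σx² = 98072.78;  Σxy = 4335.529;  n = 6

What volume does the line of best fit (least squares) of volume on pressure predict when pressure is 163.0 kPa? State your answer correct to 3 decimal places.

5.268

Sxx = Σx² − (Σx)²/n = 98072.78 − 94300.806667 = 3771.973333
Sxy = Σxy − (Σx)(Σy)/n = 4335.529 − 4392.848 = -57.319
b = Sxy/Sxx = -57.319/3771.973333 = -0.015196
a = ȳ − b·x̄ = 5.84 − (-0.015196)·125.366667 = 7.745075
ŷ(163.0) = a + b·163.0 = 7.745075 + (-0.015196)·163 = 5.268123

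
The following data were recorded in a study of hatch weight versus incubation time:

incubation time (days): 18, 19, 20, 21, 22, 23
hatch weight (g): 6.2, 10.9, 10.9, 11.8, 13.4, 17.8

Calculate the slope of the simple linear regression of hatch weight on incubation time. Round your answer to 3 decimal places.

n = 6, Σx = 123, Σy = 71, Σxy = 1488.7, Σx² = 2539
Sxx = Σx² − (Σx)²/n = 2539 − 2521.5 = 17.5
Sxy = Σxy − (Σx)(Σy)/n = 1488.7 − 1455.5 = 33.2
b = Sxy/Sxx = 33.2/17.5 = 1.897143

1.897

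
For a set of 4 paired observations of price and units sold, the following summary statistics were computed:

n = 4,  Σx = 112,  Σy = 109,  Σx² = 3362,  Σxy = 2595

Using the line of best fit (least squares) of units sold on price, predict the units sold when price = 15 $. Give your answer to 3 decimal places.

53.538

Sxx = Σx² − (Σx)²/n = 3362 − 3136 = 226
Sxy = Σxy − (Σx)(Σy)/n = 2595 − 3052 = -457
b = Sxy/Sxx = -457/226 = -2.022124
a = ȳ − b·x̄ = 27.25 − (-2.022124)·28 = 83.869469
ŷ(15) = a + b·15 = 83.869469 + (-2.022124)·15 = 53.537611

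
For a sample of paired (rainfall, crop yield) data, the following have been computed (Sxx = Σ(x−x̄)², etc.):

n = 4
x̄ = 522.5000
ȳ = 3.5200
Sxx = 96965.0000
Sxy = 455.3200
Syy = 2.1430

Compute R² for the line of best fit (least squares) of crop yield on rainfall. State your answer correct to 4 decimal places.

0.9977

R² = Sxy²/(Sxx·Syy) = (455.32)²/(96965·2.143) = 0.997692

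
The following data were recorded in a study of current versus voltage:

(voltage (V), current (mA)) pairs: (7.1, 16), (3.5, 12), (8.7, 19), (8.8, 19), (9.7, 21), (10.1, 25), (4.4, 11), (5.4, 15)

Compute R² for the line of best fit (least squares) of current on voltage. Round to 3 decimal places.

0.904

n = 8, Σx = 57.7, Σy = 138, Σxy = 1073.7, Σx² = 460.41, Σy² = 2534
Sxx = Σx² − (Σx)²/n = 460.41 − 416.16125 = 44.24875
Sxy = Σxy − (Σx)(Σy)/n = 1073.7 − 995.325 = 78.375
Syy = Σy² − (Σy)²/n = 2534 − 2380.5 = 153.5
R² = Sxy²/(Sxx·Syy) = (78.375)²/(44.24875·153.5) = 0.904369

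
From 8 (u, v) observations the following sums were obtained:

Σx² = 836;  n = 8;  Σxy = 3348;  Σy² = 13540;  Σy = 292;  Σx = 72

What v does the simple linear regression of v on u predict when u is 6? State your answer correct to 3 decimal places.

25.011

Sxx = Σx² − (Σx)²/n = 836 − 648 = 188
Sxy = Σxy − (Σx)(Σy)/n = 3348 − 2628 = 720
b = Sxy/Sxx = 720/188 = 3.829787
a = ȳ − b·x̄ = 36.5 − 3.829787·9 = 2.031915
ŷ(6) = a + b·6 = 2.031915 + 3.829787·6 = 25.010638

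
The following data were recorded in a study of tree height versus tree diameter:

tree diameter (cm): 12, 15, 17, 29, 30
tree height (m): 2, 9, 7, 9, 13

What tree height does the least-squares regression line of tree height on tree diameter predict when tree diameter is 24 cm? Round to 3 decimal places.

9.288

n = 5, Σx = 103, Σy = 40, Σxy = 929, Σx² = 2399
Sxx = Σx² − (Σx)²/n = 2399 − 2121.8 = 277.2
Sxy = Σxy − (Σx)(Σy)/n = 929 − 824 = 105
b = Sxy/Sxx = 105/277.2 = 0.378788
a = ȳ − b·x̄ = 8 − 0.378788·20.6 = 0.196970
ŷ(24) = a + b·24 = 0.196970 + 0.378788·24 = 9.287879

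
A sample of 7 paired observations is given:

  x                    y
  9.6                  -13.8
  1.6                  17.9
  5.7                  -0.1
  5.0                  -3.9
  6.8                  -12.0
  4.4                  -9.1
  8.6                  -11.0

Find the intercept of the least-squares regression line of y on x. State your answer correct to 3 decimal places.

15.972

n = 7, Σx = 41.7, Σy = -32, Σxy = -340.15, Σx² = 291.77
Sxx = Σx² − (Σx)²/n = 291.77 − 248.412857 = 43.357143
Sxy = Σxy − (Σx)(Σy)/n = -340.15 − (-190.628571) = -149.521429
b = Sxy/Sxx = -149.521429/43.357143 = -3.448600
a = ȳ − b·x̄ = -4.571429 − (-3.448600)·5.957143 = 15.972372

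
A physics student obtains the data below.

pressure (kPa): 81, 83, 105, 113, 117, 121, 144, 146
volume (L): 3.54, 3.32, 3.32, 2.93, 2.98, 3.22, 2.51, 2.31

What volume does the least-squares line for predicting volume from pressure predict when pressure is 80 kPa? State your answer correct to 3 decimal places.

n = 8, Σx = 910, Σy = 24.13, Σxy = 2678.97, Σx² = 107626
Sxx = Σx² − (Σx)²/n = 107626 − 103512.5 = 4113.5
Sxy = Σxy − (Σx)(Σy)/n = 2678.97 − 2744.7875 = -65.8175
b = Sxy/Sxx = -65.8175/4113.5 = -0.016000
a = ȳ − b·x̄ = 3.01625 − (-0.016000)·113.75 = 4.836291
ŷ(80) = a + b·80 = 4.836291 + (-0.016000)·80 = 3.556262

3.556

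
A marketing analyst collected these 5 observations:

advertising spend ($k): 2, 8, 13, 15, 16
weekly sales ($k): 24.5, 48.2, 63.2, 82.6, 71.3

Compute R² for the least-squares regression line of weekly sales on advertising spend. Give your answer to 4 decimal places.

0.9375

n = 5, Σx = 54, Σy = 289.8, Σxy = 3636, Σx² = 718, Σy² = 18824.18
Sxx = Σx² − (Σx)²/n = 718 − 583.2 = 134.8
Sxy = Σxy − (Σx)(Σy)/n = 3636 − 3129.84 = 506.16
Syy = Σy² − (Σy)²/n = 18824.18 − 16796.808 = 2027.372
R² = Sxy²/(Sxx·Syy) = (506.16)²/(134.8·2027.372) = 0.937459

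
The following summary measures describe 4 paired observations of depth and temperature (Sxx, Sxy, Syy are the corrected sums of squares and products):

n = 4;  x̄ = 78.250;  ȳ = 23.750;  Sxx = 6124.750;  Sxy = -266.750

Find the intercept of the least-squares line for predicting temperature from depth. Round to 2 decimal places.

b = Sxy/Sxx = -266.75/6124.75 = -0.043553
a = ȳ − b·x̄ = 23.75 − (-0.043553)·78.25 = 27.158006

27.16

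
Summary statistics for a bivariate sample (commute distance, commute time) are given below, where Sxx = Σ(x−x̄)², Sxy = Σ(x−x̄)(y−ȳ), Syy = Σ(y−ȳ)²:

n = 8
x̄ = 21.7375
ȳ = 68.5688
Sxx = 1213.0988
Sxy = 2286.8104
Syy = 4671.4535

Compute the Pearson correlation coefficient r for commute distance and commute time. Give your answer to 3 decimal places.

0.961

r = Sxy/√(Sxx·Syy) = 2286.8104/√(5666934.635106) = 2286.8104/2380.532427 = 0.960630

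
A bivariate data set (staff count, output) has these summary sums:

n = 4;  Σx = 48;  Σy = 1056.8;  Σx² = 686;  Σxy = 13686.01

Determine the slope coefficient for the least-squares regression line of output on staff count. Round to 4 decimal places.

9.1310

Sxx = Σx² − (Σx)²/n = 686 − 576 = 110
Sxy = Σxy − (Σx)(Σy)/n = 13686.01 − 12681.6 = 1004.41
b = Sxy/Sxx = 1004.41/110 = 9.131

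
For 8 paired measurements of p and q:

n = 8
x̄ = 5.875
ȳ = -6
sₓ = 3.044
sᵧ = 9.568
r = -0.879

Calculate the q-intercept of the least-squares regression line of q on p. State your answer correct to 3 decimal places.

b = r · sᵧ/sₓ = -0.879 · 9.568/3.044 = -2.762901
a = ȳ − b·x̄ = -6 − (-2.762901)·5.875 = 10.232046

10.232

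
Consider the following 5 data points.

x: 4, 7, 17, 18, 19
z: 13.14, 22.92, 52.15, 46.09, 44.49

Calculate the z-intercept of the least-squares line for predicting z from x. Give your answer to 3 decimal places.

5.589

n = 5, Σx = 65, Σy = 178.79, Σxy = 2774.48, Σx² = 1039
Sxx = Σx² − (Σx)²/n = 1039 − 845 = 194
Sxy = Σxy − (Σx)(Σy)/n = 2774.48 − 2324.27 = 450.21
b = Sxy/Sxx = 450.21/194 = 2.320670
a = ȳ − b·x̄ = 35.758 − 2.320670·13 = 5.589289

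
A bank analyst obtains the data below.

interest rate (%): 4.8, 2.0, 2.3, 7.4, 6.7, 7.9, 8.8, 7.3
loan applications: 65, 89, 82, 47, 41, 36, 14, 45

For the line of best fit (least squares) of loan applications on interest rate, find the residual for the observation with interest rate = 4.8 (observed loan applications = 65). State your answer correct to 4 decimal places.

2.3679

n = 8, Σx = 47.2, Σy = 419, Σxy = 2037.2, Σx² = 325.12
Sxx = Σx² − (Σx)²/n = 325.12 − 278.48 = 46.64
Sxy = Σxy − (Σx)(Σy)/n = 2037.2 − 2472.1 = -434.9
b = Sxy/Sxx = -434.9/46.64 = -9.324614
a = ȳ − b·x̄ = 52.375 − (-9.324614)·5.9 = 107.390223
ŷ(4.8) = 107.390223 + (-9.324614)·4.8 = 62.632075
residual = y − ŷ = 65 − 62.632075 = 2.367925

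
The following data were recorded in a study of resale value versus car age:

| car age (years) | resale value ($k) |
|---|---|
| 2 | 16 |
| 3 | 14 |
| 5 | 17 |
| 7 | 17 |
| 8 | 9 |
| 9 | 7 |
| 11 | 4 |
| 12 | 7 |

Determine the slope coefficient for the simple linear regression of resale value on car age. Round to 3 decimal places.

n = 8, Σx = 57, Σy = 91, Σxy = 541, Σx² = 497
Sxx = Σx² − (Σx)²/n = 497 − 406.125 = 90.875
Sxy = Σxy − (Σx)(Σy)/n = 541 − 648.375 = -107.375
b = Sxy/Sxx = -107.375/90.875 = -1.181568

-1.182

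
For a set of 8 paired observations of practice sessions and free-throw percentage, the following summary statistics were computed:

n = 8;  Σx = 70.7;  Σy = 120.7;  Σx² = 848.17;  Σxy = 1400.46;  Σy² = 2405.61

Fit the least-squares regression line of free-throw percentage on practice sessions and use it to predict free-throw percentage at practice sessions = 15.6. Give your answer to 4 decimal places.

Sxx = Σx² − (Σx)²/n = 848.17 − 624.81125 = 223.35875
Sxy = Σxy − (Σx)(Σy)/n = 1400.46 − 1066.68625 = 333.77375
b = Sxy/Sxx = 333.77375/223.35875 = 1.494339
a = ȳ − b·x̄ = 15.0875 − 1.494339·8.8375 = 1.881277
ŷ(15.6) = a + b·15.6 = 1.881277 + 1.494339·15.6 = 25.192969

25.1930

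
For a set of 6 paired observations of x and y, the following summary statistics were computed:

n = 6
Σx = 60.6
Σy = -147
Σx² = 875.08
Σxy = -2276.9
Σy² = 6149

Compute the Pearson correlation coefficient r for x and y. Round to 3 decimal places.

Sxx = Σx² − (Σx)²/n = 875.08 − 612.06 = 263.02
Sxy = Σxy − (Σx)(Σy)/n = -2276.9 − (-1484.7) = -792.2
Syy = Σy² − (Σy)²/n = 6149 − 3601.5 = 2547.5
r = Sxy/√(Sxx·Syy) = -792.2/√(670043.45) = -792.2/818.561818 = -0.967795

-0.968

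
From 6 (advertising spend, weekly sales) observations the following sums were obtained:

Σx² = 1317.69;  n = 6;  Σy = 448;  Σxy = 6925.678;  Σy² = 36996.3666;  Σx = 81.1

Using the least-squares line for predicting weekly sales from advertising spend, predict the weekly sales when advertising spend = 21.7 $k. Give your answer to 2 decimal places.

Sxx = Σx² − (Σx)²/n = 1317.69 − 1096.201667 = 221.488333
Sxy = Σxy − (Σx)(Σy)/n = 6925.678 − 6055.466667 = 870.211333
b = Sxy/Sxx = 870.211333/221.488333 = 3.928926
a = ȳ − b·x̄ = 74.666667 − 3.928926·13.516667 = 21.560680
ŷ(21.7) = a + b·21.7 = 21.560680 + 3.928926·21.7 = 106.818380

106.82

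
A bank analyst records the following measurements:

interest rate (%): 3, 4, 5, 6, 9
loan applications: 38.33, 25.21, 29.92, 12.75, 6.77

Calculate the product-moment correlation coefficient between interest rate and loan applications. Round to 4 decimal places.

n = 5, Σx = 27, Σy = 112.98, Σxy = 502.86, Σx² = 167, Σy² = 3208.3348
Sxx = Σx² − (Σx)²/n = 167 − 145.8 = 21.2
Sxy = Σxy − (Σx)(Σy)/n = 502.86 − 610.092 = -107.232
Syy = Σy² − (Σy)²/n = 3208.3348 − 2552.89608 = 655.43872
r = Sxy/√(Sxx·Syy) = -107.232/√(13895.300864) = -107.232/117.878331 = -0.909684

-0.9097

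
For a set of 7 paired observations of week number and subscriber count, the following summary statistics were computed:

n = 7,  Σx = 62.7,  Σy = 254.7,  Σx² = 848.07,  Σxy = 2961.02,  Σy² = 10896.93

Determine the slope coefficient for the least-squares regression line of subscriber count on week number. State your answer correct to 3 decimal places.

Sxx = Σx² − (Σx)²/n = 848.07 − 561.612857 = 286.457143
Sxy = Σxy − (Σx)(Σy)/n = 2961.02 − 2281.384286 = 679.635714
b = Sxy/Sxx = 679.635714/286.457143 = 2.372556

2.373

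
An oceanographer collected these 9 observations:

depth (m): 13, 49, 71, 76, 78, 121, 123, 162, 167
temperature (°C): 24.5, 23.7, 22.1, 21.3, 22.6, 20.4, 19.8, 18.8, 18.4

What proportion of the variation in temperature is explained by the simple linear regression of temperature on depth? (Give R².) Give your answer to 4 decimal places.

0.9584

n = 9, Σx = 860, Σy = 191.6, Σxy = 17452.7, Σx² = 103374, Σy² = 4115
Sxx = Σx² − (Σx)²/n = 103374 − 82177.777778 = 21196.222222
Sxy = Σxy − (Σx)(Σy)/n = 17452.7 − 18308.444444 = -855.744444
Syy = Σy² − (Σy)²/n = 4115 − 4078.951111 = 36.048889
R² = Sxy²/(Sxx·Syy) = (-855.744444)²/(21196.222222·36.048889) = 0.958380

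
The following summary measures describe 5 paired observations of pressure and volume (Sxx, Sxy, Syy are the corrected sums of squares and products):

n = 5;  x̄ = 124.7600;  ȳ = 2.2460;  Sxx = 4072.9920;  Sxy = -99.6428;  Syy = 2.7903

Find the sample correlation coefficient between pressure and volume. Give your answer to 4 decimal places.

-0.9347

r = Sxy/√(Sxx·Syy) = -99.6428/√(11364.869578) = -99.6428/106.606142 = -0.934682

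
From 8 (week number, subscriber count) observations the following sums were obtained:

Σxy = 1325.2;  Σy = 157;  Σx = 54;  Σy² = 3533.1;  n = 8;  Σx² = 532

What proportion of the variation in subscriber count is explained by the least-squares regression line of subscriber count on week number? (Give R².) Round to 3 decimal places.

Sxx = Σx² − (Σx)²/n = 532 − 364.5 = 167.5
Sxy = Σxy − (Σx)(Σy)/n = 1325.2 − 1059.75 = 265.45
Syy = Σy² − (Σy)²/n = 3533.1 − 3081.125 = 451.975
R² = Sxy²/(Sxx·Syy) = (265.45)²/(167.5·451.975) = 0.930757

0.931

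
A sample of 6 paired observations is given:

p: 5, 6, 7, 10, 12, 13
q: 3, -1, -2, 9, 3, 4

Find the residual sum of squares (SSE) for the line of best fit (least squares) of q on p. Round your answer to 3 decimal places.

59.046

n = 6, Σx = 53, Σy = 16, Σxy = 173, Σx² = 523, Σy² = 120
Sxx = Σx² − (Σx)²/n = 523 − 468.166667 = 54.833333
Sxy = Σxy − (Σx)(Σy)/n = 173 − 141.333333 = 31.666667
Syy = Σy² − (Σy)²/n = 120 − 42.666667 = 77.333333
b = Sxy/Sxx = 31.666667/54.833333 = 0.577508
SSE = Syy − b·Sxy = 77.333333 − 0.577508·31.666667 = 59.045593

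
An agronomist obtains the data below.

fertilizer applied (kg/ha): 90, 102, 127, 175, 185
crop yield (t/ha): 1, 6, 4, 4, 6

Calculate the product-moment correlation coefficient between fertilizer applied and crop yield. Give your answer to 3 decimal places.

0.481

n = 5, Σx = 679, Σy = 21, Σxy = 3020, Σx² = 99483, Σy² = 105
Sxx = Σx² − (Σx)²/n = 99483 − 92208.2 = 7274.8
Sxy = Σxy − (Σx)(Σy)/n = 3020 − 2851.8 = 168.2
Syy = Σy² − (Σy)²/n = 105 − 88.2 = 16.8
r = Sxy/√(Sxx·Syy) = 168.2/√(122216.64) = 168.2/349.594966 = 0.481128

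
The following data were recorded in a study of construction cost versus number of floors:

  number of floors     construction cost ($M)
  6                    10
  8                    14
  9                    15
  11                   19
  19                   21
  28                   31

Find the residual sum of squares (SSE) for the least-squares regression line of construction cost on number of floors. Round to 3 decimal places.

16.120

n = 6, Σx = 81, Σy = 110, Σxy = 1783, Σx² = 1447, Σy² = 2284
Sxx = Σx² − (Σx)²/n = 1447 − 1093.5 = 353.5
Sxy = Σxy − (Σx)(Σy)/n = 1783 − 1485 = 298
Syy = Σy² − (Σy)²/n = 2284 − 2016.666667 = 267.333333
b = Sxy/Sxx = 298/353.5 = 0.842999
SSE = Syy − b·Sxy = 267.333333 − 0.842999·298 = 16.119755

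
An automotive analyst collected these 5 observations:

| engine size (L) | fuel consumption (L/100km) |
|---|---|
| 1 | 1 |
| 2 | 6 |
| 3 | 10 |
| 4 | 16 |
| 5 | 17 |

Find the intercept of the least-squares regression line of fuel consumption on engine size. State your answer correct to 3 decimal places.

n = 5, Σx = 15, Σy = 50, Σxy = 192, Σx² = 55
Sxx = Σx² − (Σx)²/n = 55 − 45 = 10
Sxy = Σxy − (Σx)(Σy)/n = 192 − 150 = 42
b = Sxy/Sxx = 42/10 = 4.2
a = ȳ − b·x̄ = 10 − 4.2·3 = -2.6

-2.600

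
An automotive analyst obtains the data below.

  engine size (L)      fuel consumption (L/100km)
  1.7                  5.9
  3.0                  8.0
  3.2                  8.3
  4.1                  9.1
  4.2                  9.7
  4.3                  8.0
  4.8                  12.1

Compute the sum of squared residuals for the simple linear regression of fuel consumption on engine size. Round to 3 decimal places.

5.825

n = 7, Σx = 25.3, Σy = 61.1, Σxy = 231.12, Σx² = 98.11, Σy² = 555.01
Sxx = Σx² − (Σx)²/n = 98.11 − 91.441429 = 6.668571
Sxy = Σxy − (Σx)(Σy)/n = 231.12 − 220.832857 = 10.287143
Syy = Σy² − (Σy)²/n = 555.01 − 533.315714 = 21.694286
b = Sxy/Sxx = 10.287143/6.668571 = 1.542631
SSE = Syy − b·Sxy = 21.694286 − 1.542631·10.287143 = 5.825024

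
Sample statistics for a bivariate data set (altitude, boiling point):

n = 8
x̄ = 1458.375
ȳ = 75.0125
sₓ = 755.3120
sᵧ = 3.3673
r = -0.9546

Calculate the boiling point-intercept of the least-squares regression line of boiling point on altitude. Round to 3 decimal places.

b = r · sᵧ/sₓ = -0.9546 · 3.3673/755.312 = -0.004256
a = ȳ − b·x̄ = 75.0125 − (-0.004256)·1458.375 = 81.218990

81.219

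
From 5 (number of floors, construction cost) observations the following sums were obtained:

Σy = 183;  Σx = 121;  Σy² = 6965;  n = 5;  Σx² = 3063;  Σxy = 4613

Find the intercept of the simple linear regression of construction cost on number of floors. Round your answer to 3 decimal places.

3.496

Sxx = Σx² − (Σx)²/n = 3063 − 2928.2 = 134.8
Sxy = Σxy − (Σx)(Σy)/n = 4613 − 4428.6 = 184.4
b = Sxy/Sxx = 184.4/134.8 = 1.367953
a = ȳ − b·x̄ = 36.6 − 1.367953·24.2 = 3.495549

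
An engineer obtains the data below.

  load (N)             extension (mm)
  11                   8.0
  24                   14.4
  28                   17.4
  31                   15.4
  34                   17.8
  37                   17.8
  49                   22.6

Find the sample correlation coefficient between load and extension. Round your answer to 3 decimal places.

0.967

n = 7, Σx = 214, Σy = 113.4, Σxy = 3769.4, Σx² = 7368, Σy² = 1955.72
Sxx = Σx² − (Σx)²/n = 7368 − 6542.285714 = 825.714286
Sxy = Σxy − (Σx)(Σy)/n = 3769.4 − 3466.8 = 302.6
Syy = Σy² − (Σy)²/n = 1955.72 − 1837.08 = 118.64
r = Sxy/√(Sxx·Syy) = 302.6/√(97962.742857) = 302.6/312.990004 = 0.966804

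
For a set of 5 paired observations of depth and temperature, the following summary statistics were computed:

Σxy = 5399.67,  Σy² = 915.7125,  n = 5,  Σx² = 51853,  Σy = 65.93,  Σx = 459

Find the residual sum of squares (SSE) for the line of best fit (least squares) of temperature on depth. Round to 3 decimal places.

2.516

Sxx = Σx² − (Σx)²/n = 51853 − 42136.2 = 9716.8
Sxy = Σxy − (Σx)(Σy)/n = 5399.67 − 6052.374 = -652.704
Syy = Σy² − (Σy)²/n = 915.7125 − 869.35298 = 46.35952
b = Sxy/Sxx = -652.704/9716.8 = -0.067173
SSE = Syy − b·Sxy = 46.35952 − (-0.067173)·(-652.704) = 2.515609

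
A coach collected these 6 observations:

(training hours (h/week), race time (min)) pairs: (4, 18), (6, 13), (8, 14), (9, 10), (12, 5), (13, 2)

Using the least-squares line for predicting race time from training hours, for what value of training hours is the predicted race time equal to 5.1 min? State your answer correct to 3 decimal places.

11.793

n = 6, Σx = 52, Σy = 62, Σxy = 438, Σx² = 510
Sxx = Σx² − (Σx)²/n = 510 − 450.666667 = 59.333333
Sxy = Σxy − (Σx)(Σy)/n = 438 − 537.333333 = -99.333333
b = Sxy/Sxx = -99.333333/59.333333 = -1.674157
a = ȳ − b·x̄ = 10.333333 − (-1.674157)·8.666667 = 24.842697
Set a + b·x = 5.1: x = (5.1 − 24.842697) / (-1.674157) = 11.792617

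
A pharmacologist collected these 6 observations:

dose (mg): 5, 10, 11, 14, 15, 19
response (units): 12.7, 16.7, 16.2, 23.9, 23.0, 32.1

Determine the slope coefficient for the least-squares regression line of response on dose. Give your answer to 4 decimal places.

1.4000

n = 6, Σx = 74, Σy = 124.6, Σxy = 1698.2, Σx² = 1028
Sxx = Σx² − (Σx)²/n = 1028 − 912.666667 = 115.333333
Sxy = Σxy − (Σx)(Σy)/n = 1698.2 − 1536.733333 = 161.466667
b = Sxy/Sxx = 161.466667/115.333333 = 1.4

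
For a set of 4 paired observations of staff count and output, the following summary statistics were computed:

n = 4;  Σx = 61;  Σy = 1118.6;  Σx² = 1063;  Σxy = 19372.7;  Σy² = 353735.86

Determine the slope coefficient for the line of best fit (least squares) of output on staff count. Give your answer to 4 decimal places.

Sxx = Σx² − (Σx)²/n = 1063 − 930.25 = 132.75
Sxy = Σxy − (Σx)(Σy)/n = 19372.7 − 17058.65 = 2314.05
b = Sxy/Sxx = 2314.05/132.75 = 17.431638

17.4316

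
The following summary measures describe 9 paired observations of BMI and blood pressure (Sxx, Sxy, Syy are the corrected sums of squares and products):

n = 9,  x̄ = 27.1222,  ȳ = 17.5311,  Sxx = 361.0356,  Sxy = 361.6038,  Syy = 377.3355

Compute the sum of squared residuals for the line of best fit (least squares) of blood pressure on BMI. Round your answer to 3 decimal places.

15.163

b = Sxy/Sxx = 361.6038/361.0356 = 1.001574
SSE = Syy − b·Sxy = 377.3355 − 1.001574·361.6038 = 15.162606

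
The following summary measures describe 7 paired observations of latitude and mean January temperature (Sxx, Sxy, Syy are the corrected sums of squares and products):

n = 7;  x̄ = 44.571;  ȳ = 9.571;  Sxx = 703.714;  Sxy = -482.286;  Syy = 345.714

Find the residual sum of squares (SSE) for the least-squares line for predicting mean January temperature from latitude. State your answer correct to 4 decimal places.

15.1823

b = Sxy/Sxx = -482.286/703.714 = -0.685344
SSE = Syy − b·Sxy = 345.714 − (-0.685344)·(-482.286) = 15.182298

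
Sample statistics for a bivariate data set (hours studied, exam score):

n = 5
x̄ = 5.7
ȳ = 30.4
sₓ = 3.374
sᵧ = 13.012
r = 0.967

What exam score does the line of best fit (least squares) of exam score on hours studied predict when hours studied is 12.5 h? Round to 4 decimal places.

55.7591

b = r · sᵧ/sₓ = 0.967 · 13.012/3.374 = 3.729284
a = ȳ − b·x̄ = 30.4 − 3.729284·5.7 = 9.143082
ŷ(12.5) = a + b·12.5 = 9.143082 + 3.729284·12.5 = 55.759131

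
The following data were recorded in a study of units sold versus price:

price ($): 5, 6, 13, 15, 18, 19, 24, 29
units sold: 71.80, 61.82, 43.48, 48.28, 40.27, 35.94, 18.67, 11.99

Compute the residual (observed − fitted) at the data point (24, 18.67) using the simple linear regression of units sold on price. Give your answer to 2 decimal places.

-4.12

n = 8, Σx = 129, Σy = 332.25, Σxy = 4222.87, Σx² = 2557
Sxx = Σx² − (Σx)²/n = 2557 − 2080.125 = 476.875
Sxy = Σxy − (Σx)(Σy)/n = 4222.87 − 5357.53125 = -1134.66125
b = Sxy/Sxx = -1134.66125/476.875 = -2.379368
a = ȳ − b·x̄ = 41.53125 − (-2.379368)·16.125 = 79.898564
ŷ(24) = 79.898564 + (-2.379368)·24 = 22.793725
residual = y − ŷ = 18.67 − 22.793725 = -4.123725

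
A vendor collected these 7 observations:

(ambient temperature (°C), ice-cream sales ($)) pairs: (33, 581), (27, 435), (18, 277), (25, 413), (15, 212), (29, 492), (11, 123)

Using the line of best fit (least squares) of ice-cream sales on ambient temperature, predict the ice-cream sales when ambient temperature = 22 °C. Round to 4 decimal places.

350.2778

n = 7, Σx = 158, Σy = 2533, Σxy = 65030, Σx² = 3954
Sxx = Σx² − (Σx)²/n = 3954 − 3566.285714 = 387.714286
Sxy = Σxy − (Σx)(Σy)/n = 65030 − 57173.428571 = 7856.571429
b = Sxy/Sxx = 7856.571429/387.714286 = 20.263817
a = ȳ − b·x̄ = 361.857143 − 20.263817·22.571429 = -95.526161
ŷ(22) = a + b·22 = -95.526161 + 20.263817·22 = 350.277819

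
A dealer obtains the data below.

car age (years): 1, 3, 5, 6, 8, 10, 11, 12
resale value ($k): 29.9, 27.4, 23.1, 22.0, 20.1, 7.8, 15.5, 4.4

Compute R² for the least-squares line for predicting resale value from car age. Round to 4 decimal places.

0.8619

n = 8, Σx = 56, Σy = 150.2, Σxy = 821.7, Σx² = 500, Σy² = 3386.84
Sxx = Σx² − (Σx)²/n = 500 − 392 = 108
Sxy = Σxy − (Σx)(Σy)/n = 821.7 − 1051.4 = -229.7
Syy = Σy² − (Σy)²/n = 3386.84 − 2820.005 = 566.835
R² = Sxy²/(Sxx·Syy) = (-229.7)²/(108·566.835) = 0.861870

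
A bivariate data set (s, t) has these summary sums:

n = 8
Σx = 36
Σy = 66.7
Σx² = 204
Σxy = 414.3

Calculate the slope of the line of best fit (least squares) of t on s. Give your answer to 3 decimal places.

2.718

Sxx = Σx² − (Σx)²/n = 204 − 162 = 42
Sxy = Σxy − (Σx)(Σy)/n = 414.3 − 300.15 = 114.15
b = Sxy/Sxx = 114.15/42 = 2.717857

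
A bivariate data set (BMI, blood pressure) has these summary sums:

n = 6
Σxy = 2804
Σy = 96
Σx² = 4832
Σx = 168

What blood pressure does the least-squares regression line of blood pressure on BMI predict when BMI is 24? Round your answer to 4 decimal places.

Sxx = Σx² − (Σx)²/n = 4832 − 4704 = 128
Sxy = Σxy − (Σx)(Σy)/n = 2804 − 2688 = 116
b = Sxy/Sxx = 116/128 = 0.90625
a = ȳ − b·x̄ = 16 − 0.90625·28 = -9.375
ŷ(24) = a + b·24 = -9.375 + 0.90625·24 = 12.375

12.3750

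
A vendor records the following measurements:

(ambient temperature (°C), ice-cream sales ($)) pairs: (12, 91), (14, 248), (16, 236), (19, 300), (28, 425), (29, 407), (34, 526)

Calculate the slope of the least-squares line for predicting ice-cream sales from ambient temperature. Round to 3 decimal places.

16.320

n = 7, Σx = 152, Σy = 2233, Σxy = 55627, Σx² = 3738
Sxx = Σx² − (Σx)²/n = 3738 − 3300.571429 = 437.428571
Sxy = Σxy − (Σx)(Σy)/n = 55627 − 48488 = 7139
b = Sxy/Sxx = 7139/437.428571 = 16.320379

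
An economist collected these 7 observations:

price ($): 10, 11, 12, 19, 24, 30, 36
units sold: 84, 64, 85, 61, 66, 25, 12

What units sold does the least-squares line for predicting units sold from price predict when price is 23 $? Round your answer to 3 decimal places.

n = 7, Σx = 142, Σy = 397, Σxy = 6489, Σx² = 3498
Sxx = Σx² − (Σx)²/n = 3498 − 2880.571429 = 617.428571
Sxy = Σxy − (Σx)(Σy)/n = 6489 − 8053.428571 = -1564.428571
b = Sxy/Sxx = -1564.428571/617.428571 = -2.533781
a = ȳ − b·x̄ = 56.714286 − (-2.533781)·20.285714 = 108.113836
ŷ(23) = a + b·23 = 108.113836 + (-2.533781)·23 = 49.836881

49.837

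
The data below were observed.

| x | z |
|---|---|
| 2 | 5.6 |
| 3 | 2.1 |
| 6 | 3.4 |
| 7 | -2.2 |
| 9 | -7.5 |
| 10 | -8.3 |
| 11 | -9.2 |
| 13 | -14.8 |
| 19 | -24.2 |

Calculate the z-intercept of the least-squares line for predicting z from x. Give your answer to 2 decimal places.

n = 9, Σx = 80, Σy = -55.1, Σxy = -881.4, Σx² = 930
Sxx = Σx² − (Σx)²/n = 930 − 711.111111 = 218.888889
Sxy = Σxy − (Σx)(Σy)/n = -881.4 − (-489.777778) = -391.622222
b = Sxy/Sxx = -391.622222/218.888889 = -1.789137
a = ȳ − b·x̄ = -6.122222 − (-1.789137)·8.888889 = 9.781218

9.78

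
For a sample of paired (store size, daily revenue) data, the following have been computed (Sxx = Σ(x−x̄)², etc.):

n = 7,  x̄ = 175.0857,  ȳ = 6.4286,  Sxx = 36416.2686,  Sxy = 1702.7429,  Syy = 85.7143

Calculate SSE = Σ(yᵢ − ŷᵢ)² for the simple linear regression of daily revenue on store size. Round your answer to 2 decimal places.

6.10

b = Sxy/Sxx = 1702.7429/36416.2686 = 0.046758
SSE = Syy − b·Sxy = 85.7143 − 0.046758·1702.7429 = 6.097868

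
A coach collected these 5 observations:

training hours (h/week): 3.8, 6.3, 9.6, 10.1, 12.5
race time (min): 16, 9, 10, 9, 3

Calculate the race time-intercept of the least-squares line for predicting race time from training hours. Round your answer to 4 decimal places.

19.4958

n = 5, Σx = 42.3, Σy = 47, Σxy = 341.9, Σx² = 404.55
Sxx = Σx² − (Σx)²/n = 404.55 − 357.858 = 46.692
Sxy = Σxy − (Σx)(Σy)/n = 341.9 − 397.62 = -55.72
b = Sxy/Sxx = -55.72/46.692 = -1.193352
a = ȳ − b·x̄ = 9.4 − (-1.193352)·8.46 = 19.495759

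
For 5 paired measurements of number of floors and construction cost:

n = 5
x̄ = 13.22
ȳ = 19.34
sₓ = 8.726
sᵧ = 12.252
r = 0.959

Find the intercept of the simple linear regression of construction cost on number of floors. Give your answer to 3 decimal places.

1.539

b = r · sᵧ/sₓ = 0.959 · 12.252/8.726 = 1.346512
a = ȳ − b·x̄ = 19.34 − 1.346512·13.22 = 1.539105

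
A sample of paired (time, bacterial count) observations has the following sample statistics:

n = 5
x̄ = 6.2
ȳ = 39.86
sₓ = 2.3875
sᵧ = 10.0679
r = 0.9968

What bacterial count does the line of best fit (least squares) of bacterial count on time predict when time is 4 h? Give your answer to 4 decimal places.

30.6125

b = r · sᵧ/sₓ = 0.9968 · 10.0679/2.3875 = 4.203427
a = ȳ − b·x̄ = 39.86 − 4.203427·6.2 = 13.798751
ŷ(4) = a + b·4 = 13.798751 + 4.203427·4 = 30.612460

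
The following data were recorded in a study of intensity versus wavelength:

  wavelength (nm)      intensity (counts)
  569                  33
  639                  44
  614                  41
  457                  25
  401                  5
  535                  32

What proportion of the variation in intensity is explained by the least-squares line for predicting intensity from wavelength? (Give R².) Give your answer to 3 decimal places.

0.919

n = 6, Σx = 3215, Σy = 180, Σxy = 102617, Σx² = 1764953, Σy² = 6380
Sxx = Σx² − (Σx)²/n = 1764953 − 1722704.166667 = 42248.833333
Sxy = Σxy − (Σx)(Σy)/n = 102617 − 96450 = 6167
Syy = Σy² − (Σy)²/n = 6380 − 5400 = 980
R² = Sxy²/(Sxx·Syy) = (6167)²/(42248.833333·980) = 0.918559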